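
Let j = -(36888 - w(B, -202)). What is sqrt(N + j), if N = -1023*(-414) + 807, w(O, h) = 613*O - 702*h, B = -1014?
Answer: I*sqrt(92337) ≈ 303.87*I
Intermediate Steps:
w(O, h) = -702*h + 613*O
N = 424329 (N = 423522 + 807 = 424329)
j = -516666 (j = -(36888 - (-702*(-202) + 613*(-1014))) = -(36888 - (141804 - 621582)) = -(36888 - 1*(-479778)) = -(36888 + 479778) = -1*516666 = -516666)
sqrt(N + j) = sqrt(424329 - 516666) = sqrt(-92337) = I*sqrt(92337)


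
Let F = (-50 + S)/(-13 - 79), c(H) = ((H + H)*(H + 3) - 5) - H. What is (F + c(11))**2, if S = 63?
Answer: 720976201/8464 ≈ 85182.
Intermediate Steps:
c(H) = -5 - H + 2*H*(3 + H) (c(H) = ((2*H)*(3 + H) - 5) - H = (2*H*(3 + H) - 5) - H = (-5 + 2*H*(3 + H)) - H = -5 - H + 2*H*(3 + H))
F = -13/92 (F = (-50 + 63)/(-13 - 79) = 13/(-92) = 13*(-1/92) = -13/92 ≈ -0.14130)
(F + c(11))**2 = (-13/92 + (-5 + 2*11**2 + 5*11))**2 = (-13/92 + (-5 + 2*121 + 55))**2 = (-13/92 + (-5 + 242 + 55))**2 = (-13/92 + 292)**2 = (26851/92)**2 = 720976201/8464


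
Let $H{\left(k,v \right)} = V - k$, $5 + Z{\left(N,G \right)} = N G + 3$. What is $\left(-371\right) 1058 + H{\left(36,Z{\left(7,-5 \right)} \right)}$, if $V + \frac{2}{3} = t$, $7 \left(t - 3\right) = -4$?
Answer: $- \frac{8243597}{21} \approx -3.9255 \cdot 10^{5}$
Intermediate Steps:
$Z{\left(N,G \right)} = -2 + G N$ ($Z{\left(N,G \right)} = -5 + \left(N G + 3\right) = -5 + \left(G N + 3\right) = -5 + \left(3 + G N\right) = -2 + G N$)
$t = \frac{17}{7}$ ($t = 3 + \frac{1}{7} \left(-4\right) = 3 - \frac{4}{7} = \frac{17}{7} \approx 2.4286$)
$V = \frac{37}{21}$ ($V = - \frac{2}{3} + \frac{17}{7} = \frac{37}{21} \approx 1.7619$)
$H{\left(k,v \right)} = \frac{37}{21} - k$
$\left(-371\right) 1058 + H{\left(36,Z{\left(7,-5 \right)} \right)} = \left(-371\right) 1058 + \left(\frac{37}{21} - 36\right) = -392518 + \left(\frac{37}{21} - 36\right) = -392518 - \frac{719}{21} = - \frac{8243597}{21}$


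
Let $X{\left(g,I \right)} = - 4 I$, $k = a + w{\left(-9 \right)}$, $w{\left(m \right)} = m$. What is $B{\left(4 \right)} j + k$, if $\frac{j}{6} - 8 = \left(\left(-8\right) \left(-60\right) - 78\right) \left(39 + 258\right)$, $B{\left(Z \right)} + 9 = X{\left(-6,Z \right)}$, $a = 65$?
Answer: $-17910244$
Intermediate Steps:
$k = 56$ ($k = 65 - 9 = 56$)
$B{\left(Z \right)} = -9 - 4 Z$
$j = 716412$ ($j = 48 + 6 \left(\left(-8\right) \left(-60\right) - 78\right) \left(39 + 258\right) = 48 + 6 \left(480 - 78\right) 297 = 48 + 6 \cdot 402 \cdot 297 = 48 + 6 \cdot 119394 = 48 + 716364 = 716412$)
$B{\left(4 \right)} j + k = \left(-9 - 16\right) 716412 + 56 = \left(-25\right) 716412 + 56 = -17910300 + 56 = -17910244$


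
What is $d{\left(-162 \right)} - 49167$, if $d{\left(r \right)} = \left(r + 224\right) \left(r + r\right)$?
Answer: $-69255$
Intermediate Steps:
$d{\left(r \right)} = 2 r \left(224 + r\right)$ ($d{\left(r \right)} = \left(224 + r\right) 2 r = 2 r \left(224 + r\right)$)
$d{\left(-162 \right)} - 49167 = 2 \left(-162\right) \left(224 - 162\right) - 49167 = 2 \left(-162\right) 62 - 49167 = -20088 - 49167 = -69255$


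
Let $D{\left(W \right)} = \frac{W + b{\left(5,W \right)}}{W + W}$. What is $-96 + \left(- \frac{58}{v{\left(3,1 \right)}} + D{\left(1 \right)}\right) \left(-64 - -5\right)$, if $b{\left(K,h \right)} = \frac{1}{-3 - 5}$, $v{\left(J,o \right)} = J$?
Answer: $\frac{48905}{48} \approx 1018.9$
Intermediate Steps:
$b{\left(K,h \right)} = - \frac{1}{8}$ ($b{\left(K,h \right)} = \frac{1}{-8} = - \frac{1}{8}$)
$D{\left(W \right)} = \frac{- \frac{1}{8} + W}{2 W}$ ($D{\left(W \right)} = \frac{W - \frac{1}{8}}{W + W} = \frac{- \frac{1}{8} + W}{2 W}$)
$-96 + \left(- \frac{58}{v{\left(3,1 \right)}} + D{\left(1 \right)}\right) \left(-64 - -5\right) = -96 + \left(- \frac{58}{3} + \frac{-1 + 8 \cdot 1}{16 \cdot 1}\right) \left(-64 - -5\right) = -96 + \left(\left(-58\right) \frac{1}{3} + \frac{1}{16} \cdot 1 \left(-1 + 8\right)\right) \left(-64 + 5\right) = -96 + \left(- \frac{58}{3} + \frac{1}{16} \cdot 1 \cdot 7\right) \left(-59\right) = -96 + \left(- \frac{58}{3} + \frac{7}{16}\right) \left(-59\right) = -96 - - \frac{53513}{48} = -96 + \frac{53513}{48} = \frac{48905}{48}$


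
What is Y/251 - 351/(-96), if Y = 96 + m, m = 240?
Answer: 40119/8032 ≈ 4.9949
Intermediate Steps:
Y = 336 (Y = 96 + 240 = 336)
Y/251 - 351/(-96) = 336/251 - 351/(-96) = 336*(1/251) - 351*(-1/96) = 336/251 + 117/32 = 40119/8032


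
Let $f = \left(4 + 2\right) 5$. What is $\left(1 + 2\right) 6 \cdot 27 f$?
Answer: $14580$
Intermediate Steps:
$f = 30$ ($f = 6 \cdot 5 = 30$)
$\left(1 + 2\right) 6 \cdot 27 f = \left(1 + 2\right) 6 \cdot 27 \cdot 30 = 3 \cdot 6 \cdot 27 \cdot 30 = 18 \cdot 27 \cdot 30 = 486 \cdot 30 = 14580$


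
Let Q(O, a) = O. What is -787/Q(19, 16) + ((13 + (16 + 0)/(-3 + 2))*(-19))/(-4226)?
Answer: -3326945/80294 ≈ -41.435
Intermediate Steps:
-787/Q(19, 16) + ((13 + (16 + 0)/(-3 + 2))*(-19))/(-4226) = -787/19 + ((13 + (16 + 0)/(-3 + 2))*(-19))/(-4226) = -787*1/19 + ((13 + 16/(-1))*(-19))*(-1/4226) = -787/19 + ((13 + 16*(-1))*(-19))*(-1/4226) = -787/19 + ((13 - 16)*(-19))*(-1/4226) = -787/19 - 3*(-19)*(-1/4226) = -787/19 + 57*(-1/4226) = -787/19 - 57/4226 = -3326945/80294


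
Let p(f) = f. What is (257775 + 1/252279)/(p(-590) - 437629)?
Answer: -65031219226/110553451101 ≈ -0.58823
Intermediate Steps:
(257775 + 1/252279)/(p(-590) - 437629) = (257775 + 1/252279)/(-590 - 437629) = (257775 + 1/252279)/(-438219) = (65031219226/252279)*(-1/438219) = -65031219226/110553451101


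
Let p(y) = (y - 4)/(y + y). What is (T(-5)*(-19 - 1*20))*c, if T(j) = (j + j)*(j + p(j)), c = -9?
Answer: 14391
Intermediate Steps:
p(y) = (-4 + y)/(2*y) (p(y) = (-4 + y)/((2*y)) = (-4 + y)*(1/(2*y)) = (-4 + y)/(2*y))
T(j) = 2*j*(j + (-4 + j)/(2*j)) (T(j) = (j + j)*(j + (-4 + j)/(2*j)) = (2*j)*(j + (-4 + j)/(2*j)) = 2*j*(j + (-4 + j)/(2*j)))
(T(-5)*(-19 - 1*20))*c = ((-4 - 5 + 2*(-5)²)*(-19 - 1*20))*(-9) = ((-4 - 5 + 2*25)*(-19 - 20))*(-9) = ((-4 - 5 + 50)*(-39))*(-9) = (41*(-39))*(-9) = -1599*(-9) = 14391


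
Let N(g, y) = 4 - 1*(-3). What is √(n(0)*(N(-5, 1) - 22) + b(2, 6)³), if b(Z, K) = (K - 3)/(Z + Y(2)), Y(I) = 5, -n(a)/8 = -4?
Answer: I*√1152291/49 ≈ 21.907*I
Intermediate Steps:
N(g, y) = 7 (N(g, y) = 4 + 3 = 7)
n(a) = 32 (n(a) = -8*(-4) = 32)
b(Z, K) = (-3 + K)/(5 + Z) (b(Z, K) = (K - 3)/(Z + 5) = (-3 + K)/(5 + Z))
√(n(0)*(N(-5, 1) - 22) + b(2, 6)³) = √(32*(7 - 22) + ((-3 + 6)/(5 + 2))³) = √(32*(-15) + (3/7)³) = √(-480 + ((⅐)*3)³) = √(-480 + (3/7)³) = √(-480 + 27/343) = √(-164613/343) = I*√1152291/49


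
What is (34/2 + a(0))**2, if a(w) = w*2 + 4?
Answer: 441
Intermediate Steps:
a(w) = 4 + 2*w (a(w) = 2*w + 4 = 4 + 2*w)
(34/2 + a(0))**2 = (34/2 + (4 + 2*0))**2 = (34*(1/2) + (4 + 0))**2 = (17 + 4)**2 = 21**2 = 441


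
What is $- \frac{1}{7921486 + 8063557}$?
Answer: $- \frac{1}{15985043} \approx -6.2558 \cdot 10^{-8}$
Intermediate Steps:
$- \frac{1}{7921486 + 8063557} = - \frac{1}{15985043}$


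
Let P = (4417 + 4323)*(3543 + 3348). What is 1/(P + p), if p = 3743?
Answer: 1/60231083 ≈ 1.6603e-8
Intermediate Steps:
P = 60227340 (P = 8740*6891 = 60227340)
1/(P + p) = 1/(60227340 + 3743) = 1/60231083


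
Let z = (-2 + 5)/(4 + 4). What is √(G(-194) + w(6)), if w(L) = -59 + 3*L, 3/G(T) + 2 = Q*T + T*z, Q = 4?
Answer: I*√474837605/3403 ≈ 6.4034*I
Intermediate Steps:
z = 3/8 ≈ 0.37500
G(T) = 3/(-2 + 35*T/8) (G(T) = 3/(-2 + (4*T + T*(3/8))) = 3/(-2 + (4*T + 3*T/8)) = 3/(-2 + 35*T/8))
√(G(-194) + w(6)) = √(24/(-16 + 35*(-194)) + (-59 + 3*6)) = √(24/(-16 - 6790) + (-59 + 18)) = √(24/(-6806) - 41) = √(24*(-1/6806) - 41) = √(-12/3403 - 41) = √(-139535/3403) = I*√474837605/3403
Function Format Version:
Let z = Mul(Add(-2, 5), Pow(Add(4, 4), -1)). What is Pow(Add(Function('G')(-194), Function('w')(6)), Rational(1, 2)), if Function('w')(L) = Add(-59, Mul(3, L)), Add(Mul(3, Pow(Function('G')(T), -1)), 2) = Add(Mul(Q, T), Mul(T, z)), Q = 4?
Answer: Mul(Rational(1, 3403), I, Pow(474837605, Rational(1, 2))) ≈ Mul(6.4034, I)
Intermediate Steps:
z = Rational(3, 8) (z = Mul(3, Pow(8, -1)) = Mul(3, Rational(1, 8)) = Rational(3, 8) ≈ 0.37500)
Function('G')(T) = Mul(3, Pow(Add(-2, Mul(Rational(35, 8), T)), -1)) (Function('G')(T) = Mul(3, Pow(Add(-2, Add(Mul(4, T), Mul(T, Rational(3, 8)))), -1)) = Mul(3, Pow(Add(-2, Add(Mul(4, T), Mul(Rational(3, 8), T))), -1)) = Mul(3, Pow(Add(-2, Mul(Rational(35, 8), T)), -1)))
Pow(Add(Function('G')(-194), Function('w')(6)), Rational(1, 2)) = Pow(Add(Mul(24, Pow(Add(-16, Mul(35, -194)), -1)), Add(-59, Mul(3, 6))), Rational(1, 2)) = Pow(Add(Mul(24, Pow(Add(-16, -6790), -1)), Add(-59, 18)), Rational(1, 2)) = Pow(Add(Mul(24, Pow(-6806, -1)), -41), Rational(1, 2)) = Pow(Add(Mul(24, Rational(-1, 6806)), -41), Rational(1, 2)) = Pow(Add(Rational(-12, 3403), -41), Rational(1, 2)) = Pow(Rational(-139535, 3403), Rational(1, 2)) = Mul(Rational(1, 3403), I, Pow(474837605, Rational(1, 2)))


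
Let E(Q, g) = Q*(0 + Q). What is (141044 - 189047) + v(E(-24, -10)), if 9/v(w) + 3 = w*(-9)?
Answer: -82997190/1729 ≈ -48003.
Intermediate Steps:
E(Q, g) = Q**2 (E(Q, g) = Q*Q = Q**2)
v(w) = 9/(-3 - 9*w) (v(w) = 9/(-3 + w*(-9)) = 9/(-3 - 9*w))
(141044 - 189047) + v(E(-24, -10)) = (141044 - 189047) - 3/(1 + 3*(-24)**2) = -48003 - 3/(1 + 3*576) = -48003 - 3/(1 + 1728) = -48003 - 3/1729 = -82997190/1729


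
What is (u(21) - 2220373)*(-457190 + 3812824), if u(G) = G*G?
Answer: -7449279296888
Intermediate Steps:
u(G) = G²
(u(21) - 2220373)*(-457190 + 3812824) = (21² - 2220373)*(-457190 + 3812824) = (441 - 2220373)*3355634 = -2219932*3355634 = -7449279296888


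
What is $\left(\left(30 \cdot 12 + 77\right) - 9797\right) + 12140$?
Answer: $2780$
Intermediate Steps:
$\left(\left(30 \cdot 12 + 77\right) - 9797\right) + 12140 = \left(\left(360 + 77\right) - 9797\right) + 12140 = \left(437 - 9797\right) + 12140 = -9360 + 12140 = 2780$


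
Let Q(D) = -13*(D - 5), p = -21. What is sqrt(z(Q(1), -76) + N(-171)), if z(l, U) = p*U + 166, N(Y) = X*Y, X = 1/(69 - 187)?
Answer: sqrt(24554266)/118 ≈ 41.993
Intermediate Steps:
Q(D) = 65 - 13*D (Q(D) = -13*(-5 + D) = 65 - 13*D)
X = -1/118 (X = 1/(-118) = -1/118 ≈ -0.0084746)
N(Y) = -Y/118
z(l, U) = 166 - 21*U (z(l, U) = -21*U + 166 = 166 - 21*U)
sqrt(z(Q(1), -76) + N(-171)) = sqrt((166 - 21*(-76)) - 1/118*(-171)) = sqrt((166 + 1596) + 171/118) = sqrt(1762 + 171/118) = sqrt(208087/118) = sqrt(24554266)/118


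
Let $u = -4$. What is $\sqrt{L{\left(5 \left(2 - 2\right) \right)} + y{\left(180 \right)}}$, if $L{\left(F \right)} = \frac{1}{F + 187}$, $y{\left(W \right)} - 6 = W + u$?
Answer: $\frac{\sqrt{6364545}}{187} \approx 13.491$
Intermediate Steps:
$y{\left(W \right)} = 2 + W$ ($y{\left(W \right)} = 6 + \left(W - 4\right) = 6 + \left(-4 + W\right) = 2 + W$)
$L{\left(F \right)} = \frac{1}{187 + F}$
$\sqrt{L{\left(5 \left(2 - 2\right) \right)} + y{\left(180 \right)}} = \sqrt{\frac{1}{187 + 5 \left(2 - 2\right)} + \left(2 + 180\right)} = \sqrt{\frac{1}{187 + 5 \cdot 0} + 182} = \sqrt{\frac{1}{187 + 0} + 182} = \sqrt{\frac{1}{187} + 182} = \sqrt{\frac{34035}{187}} = \frac{\sqrt{6364545}}{187}$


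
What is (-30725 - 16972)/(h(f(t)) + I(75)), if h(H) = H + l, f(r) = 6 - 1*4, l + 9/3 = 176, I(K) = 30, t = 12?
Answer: -47697/205 ≈ -232.67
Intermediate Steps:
l = 173 (l = -3 + 176 = 173)
f(r) = 2 (f(r) = 6 - 4 = 2)
h(H) = 173 + H (h(H) = H + 173 = 173 + H)
(-30725 - 16972)/(h(f(t)) + I(75)) = (-30725 - 16972)/((173 + 2) + 30) = -47697/(175 + 30) = -47697/205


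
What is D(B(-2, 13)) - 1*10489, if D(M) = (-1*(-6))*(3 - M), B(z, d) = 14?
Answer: -10555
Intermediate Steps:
D(M) = 18 - 6*M (D(M) = 6*(3 - M) = 18 - 6*M)
D(B(-2, 13)) - 1*10489 = (18 - 6*14) - 1*10489 = (18 - 84) - 10489 = -66 - 10489 = -10555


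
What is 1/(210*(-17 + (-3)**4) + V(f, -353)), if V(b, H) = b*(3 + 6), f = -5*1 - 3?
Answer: 1/13368 ≈ 7.4805e-5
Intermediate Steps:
f = -8 (f = -5 - 3 = -8)
V(b, H) = 9*b (V(b, H) = b*9 = 9*b)
1/(210*(-17 + (-3)**4) + V(f, -353)) = 1/(210*(-17 + (-3)**4) + 9*(-8)) = 1/(210*(-17 + 81) - 72) = 1/(210*64 - 72) = 1/(13440 - 72) = 1/13368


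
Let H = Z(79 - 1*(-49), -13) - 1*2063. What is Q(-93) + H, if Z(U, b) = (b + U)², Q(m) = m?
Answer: 11069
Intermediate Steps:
Z(U, b) = (U + b)²
H = 11162 (H = ((79 - 1*(-49)) - 13)² - 1*2063 = ((79 + 49) - 13)² - 2063 = (128 - 13)² - 2063 = 115² - 2063 = 13225 - 2063 = 11162)
Q(-93) + H = -93 + 11162 = 11069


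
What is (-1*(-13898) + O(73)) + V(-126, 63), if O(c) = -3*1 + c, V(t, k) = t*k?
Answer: 6030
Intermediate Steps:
V(t, k) = k*t
O(c) = -3 + c
(-1*(-13898) + O(73)) + V(-126, 63) = (-1*(-13898) + (-3 + 73)) + 63*(-126) = (13898 + 70) - 7938 = 13968 - 7938 = 6030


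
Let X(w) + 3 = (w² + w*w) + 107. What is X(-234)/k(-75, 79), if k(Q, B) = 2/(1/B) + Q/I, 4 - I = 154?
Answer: 219232/317 ≈ 691.58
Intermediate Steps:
I = -150 (I = 4 - 1*154 = 4 - 154 = -150)
k(Q, B) = 2*B - Q/150 (k(Q, B) = 2/(1/B) + Q/(-150) = 2*B + Q*(-1/150) = 2*B - Q/150)
X(w) = 104 + 2*w² (X(w) = -3 + ((w² + w*w) + 107) = -3 + ((w² + w²) + 107) = -3 + (2*w² + 107) = -3 + (107 + 2*w²) = 104 + 2*w²)
X(-234)/k(-75, 79) = (104 + 2*(-234)²)/(2*79 - 1/150*(-75)) = (104 + 2*54756)/(158 + ½) = (104 + 109512)/(317/2) = 109616*(2/317) = 219232/317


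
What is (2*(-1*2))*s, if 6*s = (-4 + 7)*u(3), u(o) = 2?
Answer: -4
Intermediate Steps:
s = 1 (s = ((-4 + 7)*2)/6 = (3*2)/6 = (1/6)*6 = 1)
(2*(-1*2))*s = (2*(-1*2))*1 = (2*(-2))*1 = -4*1 = -4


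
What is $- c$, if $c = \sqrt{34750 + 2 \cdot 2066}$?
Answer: $- \sqrt{38882} \approx -197.19$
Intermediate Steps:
$c = \sqrt{38882}$ ($c = \sqrt{34750 + 4132} = \sqrt{38882} \approx 197.19$)
$- c = - \sqrt{38882}$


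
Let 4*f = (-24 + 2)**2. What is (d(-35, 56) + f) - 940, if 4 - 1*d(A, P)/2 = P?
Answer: -923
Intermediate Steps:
d(A, P) = 8 - 2*P
f = 121 (f = (-24 + 2)**2/4 = (1/4)*(-22)**2 = (1/4)*484 = 121)
(d(-35, 56) + f) - 940 = ((8 - 2*56) + 121) - 940 = ((8 - 112) + 121) - 940 = (-104 + 121) - 940 = 17 - 940 = -923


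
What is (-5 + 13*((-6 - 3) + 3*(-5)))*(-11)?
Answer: 3487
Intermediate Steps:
(-5 + 13*((-6 - 3) + 3*(-5)))*(-11) = (-5 + 13*(-9 - 15))*(-11) = (-5 + 13*(-24))*(-11) = (-5 - 312)*(-11) = -317*(-11) = 3487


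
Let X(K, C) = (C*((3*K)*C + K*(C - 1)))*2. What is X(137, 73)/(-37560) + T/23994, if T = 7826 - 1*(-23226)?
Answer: -11541060949/75101220 ≈ -153.67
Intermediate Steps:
X(K, C) = 2*C*(K*(-1 + C) + 3*C*K) (X(K, C) = (C*(3*C*K + K*(-1 + C)))*2 = (C*(K*(-1 + C) + 3*C*K))*2 = 2*C*(K*(-1 + C) + 3*C*K))
T = 31052 (T = 7826 + 23226 = 31052)
X(137, 73)/(-37560) + T/23994 = (2*73*137*(-1 + 4*73))/(-37560) + 31052/23994 = (2*73*137*(-1 + 292))*(-1/37560) + 31052*(1/23994) = (2*73*137*291)*(-1/37560) + 15526/11997 = 5820582*(-1/37560) + 15526/11997 = -970097/6260 + 15526/11997 = -11541060949/75101220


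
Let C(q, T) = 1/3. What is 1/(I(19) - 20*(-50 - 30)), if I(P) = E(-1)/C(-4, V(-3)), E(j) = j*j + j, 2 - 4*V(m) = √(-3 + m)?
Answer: 1/1600 ≈ 0.00062500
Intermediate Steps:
V(m) = ½ - √(-3 + m)/4
C(q, T) = ⅓
E(j) = j + j² (E(j) = j² + j = j + j²)
I(P) = 0 (I(P) = (-(1 - 1))/(⅓) = -1*0*3 = 0*3 = 0)
1/(I(19) - 20*(-50 - 30)) = 1/(0 - 20*(-50 - 30)) = 1/(0 - 20*(-80)) = 1/(0 + 1600) = 1/1600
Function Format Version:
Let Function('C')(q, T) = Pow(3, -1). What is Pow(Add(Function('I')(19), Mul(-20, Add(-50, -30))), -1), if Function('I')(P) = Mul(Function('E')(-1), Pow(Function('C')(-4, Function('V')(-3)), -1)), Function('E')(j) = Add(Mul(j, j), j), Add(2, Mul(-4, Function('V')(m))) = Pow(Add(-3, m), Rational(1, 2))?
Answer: Rational(1, 1600) ≈ 0.00062500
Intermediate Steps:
Function('V')(m) = Add(Rational(1, 2), Mul(Rational(-1, 4), Pow(Add(-3, m), Rational(1, 2))))
Function('C')(q, T) = Rational(1, 3)
Function('E')(j) = Add(j, Pow(j, 2)) (Function('E')(j) = Add(Pow(j, 2), j) = Add(j, Pow(j, 2)))
Function('I')(P) = 0 (Function('I')(P) = Mul(Mul(-1, Add(1, -1)), Pow(Rational(1, 3), -1)) = Mul(Mul(-1, 0), 3) = Mul(0, 3) = 0)
Pow(Add(Function('I')(19), Mul(-20, Add(-50, -30))), -1) = Pow(Add(0, Mul(-20, Add(-50, -30))), -1) = Pow(Add(0, Mul(-20, -80)), -1) = Pow(Add(0, 1600), -1) = Pow(1600, -1) = Rational(1, 1600)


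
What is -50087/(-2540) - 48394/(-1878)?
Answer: 108492073/2385060 ≈ 45.488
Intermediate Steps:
-50087/(-2540) - 48394/(-1878) = -50087*(-1/2540) - 48394*(-1/1878) = 50087/2540 + 24197/939 = 108492073/2385060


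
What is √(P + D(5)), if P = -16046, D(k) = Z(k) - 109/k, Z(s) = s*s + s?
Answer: I*√400945/5 ≈ 126.64*I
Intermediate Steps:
Z(s) = s + s² (Z(s) = s² + s = s + s²)
D(k) = -109/k + k*(1 + k) (D(k) = k*(1 + k) - 109/k = -109/k + k*(1 + k))
√(P + D(5)) = √(-16046 + (5 + 5² - 109/5)) = √(-16046 + (5 + 25 - 109*⅕)) = √(-16046 + (5 + 25 - 109/5)) = √(-16046 + 41/5) = √(-80189/5) = I*√400945/5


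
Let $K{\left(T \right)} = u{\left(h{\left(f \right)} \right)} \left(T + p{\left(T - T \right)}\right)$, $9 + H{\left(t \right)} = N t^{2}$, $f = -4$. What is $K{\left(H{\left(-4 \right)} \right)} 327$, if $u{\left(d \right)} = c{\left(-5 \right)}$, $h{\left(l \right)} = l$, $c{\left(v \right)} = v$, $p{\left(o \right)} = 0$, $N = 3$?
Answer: $-63765$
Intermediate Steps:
$H{\left(t \right)} = -9 + 3 t^{2}$
$u{\left(d \right)} = -5$
$K{\left(T \right)} = - 5 T$ ($K{\left(T \right)} = - 5 \left(T + 0\right) = - 5 T$)
$K{\left(H{\left(-4 \right)} \right)} 327 = - 5 \left(-9 + 3 \left(-4\right)^{2}\right) 327 = - 5 \left(-9 + 3 \cdot 16\right) 327 = - 5 \left(-9 + 48\right) 327 = \left(-5\right) 39 \cdot 327 = \left(-195\right) 327 = -63765$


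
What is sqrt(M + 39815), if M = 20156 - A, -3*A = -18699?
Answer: sqrt(53738) ≈ 231.81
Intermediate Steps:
A = 6233 (A = -1/3*(-18699) = 6233)
M = 13923 (M = 20156 - 1*6233 = 20156 - 6233 = 13923)
sqrt(M + 39815) = sqrt(13923 + 39815) = sqrt(53738)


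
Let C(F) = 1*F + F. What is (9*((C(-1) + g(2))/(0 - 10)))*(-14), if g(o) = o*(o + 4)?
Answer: 126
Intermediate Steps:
g(o) = o*(4 + o)
C(F) = 2*F (C(F) = F + F = 2*F)
(9*((C(-1) + g(2))/(0 - 10)))*(-14) = (9*((2*(-1) + 2*(4 + 2))/(0 - 10)))*(-14) = (9*((-2 + 2*6)/(-10)))*(-14) = (9*((-2 + 12)*(-⅒)))*(-14) = (9*(10*(-⅒)))*(-14) = (9*(-1))*(-14) = -9*(-14) = 126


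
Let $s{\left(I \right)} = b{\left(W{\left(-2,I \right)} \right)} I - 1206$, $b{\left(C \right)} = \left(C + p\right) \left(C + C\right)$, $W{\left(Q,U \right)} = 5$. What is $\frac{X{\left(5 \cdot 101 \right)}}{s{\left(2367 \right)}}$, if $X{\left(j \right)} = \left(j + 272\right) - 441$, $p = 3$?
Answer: $\frac{56}{31359} \approx 0.0017858$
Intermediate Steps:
$b{\left(C \right)} = 2 C \left(3 + C\right)$ ($b{\left(C \right)} = \left(C + 3\right) \left(C + C\right) = \left(3 + C\right) 2 C = 2 C \left(3 + C\right)$)
$X{\left(j \right)} = -169 + j$ ($X{\left(j \right)} = \left(272 + j\right) - 441 = -169 + j$)
$s{\left(I \right)} = -1206 + 80 I$ ($s{\left(I \right)} = 2 \cdot 5 \left(3 + 5\right) I - 1206 = 2 \cdot 5 \cdot 8 I - 1206 = 80 I - 1206 = -1206 + 80 I$)
$\frac{X{\left(5 \cdot 101 \right)}}{s{\left(2367 \right)}} = \frac{-169 + 5 \cdot 101}{-1206 + 80 \cdot 2367} = \frac{-169 + 505}{-1206 + 189360} = \frac{336}{188154} = 336 \cdot \frac{1}{188154} = \frac{56}{31359}$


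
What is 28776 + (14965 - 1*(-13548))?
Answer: 57289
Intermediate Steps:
28776 + (14965 - 1*(-13548)) = 28776 + (14965 + 13548) = 28776 + 28513 = 57289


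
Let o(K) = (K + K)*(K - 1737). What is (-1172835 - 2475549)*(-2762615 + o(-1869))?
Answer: -39098319403392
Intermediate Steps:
o(K) = 2*K*(-1737 + K) (o(K) = (2*K)*(-1737 + K) = 2*K*(-1737 + K))
(-1172835 - 2475549)*(-2762615 + o(-1869)) = (-1172835 - 2475549)*(-2762615 + 2*(-1869)*(-1737 - 1869)) = -3648384*(-2762615 + 2*(-1869)*(-3606)) = -3648384*(-2762615 + 13479228) = -3648384*10716613 = -39098319403392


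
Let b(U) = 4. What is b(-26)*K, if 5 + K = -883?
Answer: -3552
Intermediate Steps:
K = -888 (K = -5 - 883 = -888)
b(-26)*K = 4*(-888) = -3552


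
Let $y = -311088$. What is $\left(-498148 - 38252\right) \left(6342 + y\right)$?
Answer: $163465754400$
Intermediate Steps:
$\left(-498148 - 38252\right) \left(6342 + y\right) = \left(-498148 - 38252\right) \left(6342 - 311088\right) = \left(-536400\right) \left(-304746\right) = 163465754400$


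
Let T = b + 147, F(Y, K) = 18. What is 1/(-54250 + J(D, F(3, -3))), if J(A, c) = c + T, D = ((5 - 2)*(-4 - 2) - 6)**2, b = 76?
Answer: -1/54009 ≈ -1.8515e-5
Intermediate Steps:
T = 223 (T = 76 + 147 = 223)
D = 576 (D = (3*(-6) - 6)**2 = (-18 - 6)**2 = (-24)**2 = 576)
J(A, c) = 223 + c (J(A, c) = c + 223 = 223 + c)
1/(-54250 + J(D, F(3, -3))) = 1/(-54250 + (223 + 18)) = 1/(-54250 + 241) = 1/(-54009) = -1/54009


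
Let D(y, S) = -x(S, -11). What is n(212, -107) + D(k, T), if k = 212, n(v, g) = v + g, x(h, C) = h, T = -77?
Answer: 182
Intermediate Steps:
n(v, g) = g + v
D(y, S) = -S
n(212, -107) + D(k, T) = (-107 + 212) - 1*(-77) = 105 + 77 = 182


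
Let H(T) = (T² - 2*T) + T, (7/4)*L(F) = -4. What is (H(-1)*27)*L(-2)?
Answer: -864/7 ≈ -123.43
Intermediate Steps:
L(F) = -16/7 (L(F) = (4/7)*(-4) = -16/7)
H(T) = T² - T
(H(-1)*27)*L(-2) = (-(-1 - 1)*27)*(-16/7) = (-1*(-2)*27)*(-16/7) = (2*27)*(-16/7) = 54*(-16/7) = -864/7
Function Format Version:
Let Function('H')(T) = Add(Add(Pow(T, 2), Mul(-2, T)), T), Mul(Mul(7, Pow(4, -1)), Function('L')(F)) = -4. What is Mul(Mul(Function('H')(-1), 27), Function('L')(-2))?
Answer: Rational(-864, 7) ≈ -123.43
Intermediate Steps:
Function('L')(F) = Rational(-16, 7) (Function('L')(F) = Mul(Rational(4, 7), -4) = Rational(-16, 7))
Function('H')(T) = Add(Pow(T, 2), Mul(-1, T))
Mul(Mul(Function('H')(-1), 27), Function('L')(-2)) = Mul(Mul(Mul(-1, Add(-1, -1)), 27), Rational(-16, 7)) = Mul(Mul(Mul(-1, -2), 27), Rational(-16, 7)) = Mul(Mul(2, 27), Rational(-16, 7)) = Mul(54, Rational(-16, 7)) = Rational(-864, 7)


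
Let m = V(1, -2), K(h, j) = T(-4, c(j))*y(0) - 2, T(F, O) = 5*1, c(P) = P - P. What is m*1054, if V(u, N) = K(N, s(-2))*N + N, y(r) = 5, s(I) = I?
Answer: -50592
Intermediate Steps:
c(P) = 0
T(F, O) = 5
K(h, j) = 23 (K(h, j) = 5*5 - 2 = 25 - 2 = 23)
V(u, N) = 24*N (V(u, N) = 23*N + N = 24*N)
m = -48 (m = 24*(-2) = -48)
m*1054 = -48*1054 = -50592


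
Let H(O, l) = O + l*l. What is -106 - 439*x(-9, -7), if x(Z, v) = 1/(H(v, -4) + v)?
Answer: -651/2 ≈ -325.50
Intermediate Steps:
H(O, l) = O + l**2
x(Z, v) = 1/(16 + 2*v) (x(Z, v) = 1/((v + (-4)**2) + v) = 1/((v + 16) + v) = 1/((16 + v) + v) = 1/(16 + 2*v))
-106 - 439*x(-9, -7) = -106 - 439/(2*(8 - 7)) = -106 - 439/(2*1) = -106 - 439/2 = -651/2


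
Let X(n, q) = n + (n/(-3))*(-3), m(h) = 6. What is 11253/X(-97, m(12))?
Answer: -11253/194 ≈ -58.005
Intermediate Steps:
X(n, q) = 2*n (X(n, q) = n + (n*(-1/3))*(-3) = n - n/3*(-3) = n + n = 2*n)
11253/X(-97, m(12)) = 11253/((2*(-97))) = 11253/(-194) = 11253*(-1/194) = -11253/194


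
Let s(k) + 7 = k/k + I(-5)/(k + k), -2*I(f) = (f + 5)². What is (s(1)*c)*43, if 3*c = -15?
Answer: 1290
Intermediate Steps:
I(f) = -(5 + f)²/2 (I(f) = -(f + 5)²/2 = -(5 + f)²/2)
s(k) = -6 (s(k) = -7 + (k/k + (-(5 - 5)²/2)/(k + k)) = -7 + (1 + (-½*0²)/((2*k))) = -7 + (1 + (-½*0)*(1/(2*k))) = -7 + (1 + 0*(1/(2*k))) = -7 + (1 + 0) = -7 + 1 = -6)
c = -5 (c = (⅓)*(-15) = -5)
(s(1)*c)*43 = -6*(-5)*43 = 30*43 = 1290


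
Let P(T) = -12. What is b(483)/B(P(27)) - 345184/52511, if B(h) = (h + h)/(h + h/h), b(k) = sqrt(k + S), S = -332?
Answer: -345184/52511 + 11*sqrt(151)/24 ≈ -0.94146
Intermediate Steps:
b(k) = sqrt(-332 + k) (b(k) = sqrt(k - 332) = sqrt(-332 + k))
B(h) = 2*h/(1 + h) (B(h) = (2*h)/(h + 1) = (2*h)/(1 + h) = 2*h/(1 + h))
b(483)/B(P(27)) - 345184/52511 = sqrt(-332 + 483)/((2*(-12)/(1 - 12))) - 345184/52511 = sqrt(151)/((2*(-12)/(-11))) - 345184*1/52511 = sqrt(151)/((2*(-12)*(-1/11))) - 345184/52511 = sqrt(151)/(24/11) - 345184/52511 = sqrt(151)*(11/24) - 345184/52511 = 11*sqrt(151)/24 - 345184/52511 = -345184/52511 + 11*sqrt(151)/24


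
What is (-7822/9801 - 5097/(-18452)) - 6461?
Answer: -1168553639819/180848052 ≈ -6461.5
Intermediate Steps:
(-7822/9801 - 5097/(-18452)) - 6461 = (-7822*1/9801 - 5097*(-1/18452)) - 6461 = (-7822/9801 + 5097/18452) - 6461 = -94375847/180848052 - 6461 = -1168553639819/180848052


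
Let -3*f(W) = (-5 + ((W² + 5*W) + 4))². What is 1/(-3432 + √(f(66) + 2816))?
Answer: -10296/57276649 - I*√65822331/57276649 ≈ -0.00017976 - 0.00014165*I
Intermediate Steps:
f(W) = -(-1 + W² + 5*W)²/3 (f(W) = -(-5 + ((W² + 5*W) + 4))²/3 = -(-5 + (4 + W² + 5*W))²/3 = -(-1 + W² + 5*W)²/3)
1/(-3432 + √(f(66) + 2816)) = 1/(-3432 + √(-(-1 + 66² + 5*66)²/3 + 2816)) = 1/(-3432 + √(-(-1 + 4356 + 330)²/3 + 2816)) = 1/(-3432 + √(-⅓*4685² + 2816)) = 1/(-3432 + √(-⅓*21949225 + 2816)) = 1/(-3432 + √(-21949225/3 + 2816)) = 1/(-3432 + √(-21940777/3)) = 1/(-3432 + I*√65822331/3)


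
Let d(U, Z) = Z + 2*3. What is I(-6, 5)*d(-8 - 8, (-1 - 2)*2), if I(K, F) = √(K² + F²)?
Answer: 0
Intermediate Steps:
d(U, Z) = 6 + Z (d(U, Z) = Z + 6 = 6 + Z)
I(K, F) = √(F² + K²)
I(-6, 5)*d(-8 - 8, (-1 - 2)*2) = √(5² + (-6)²)*(6 + (-1 - 2)*2) = √(25 + 36)*(6 - 3*2) = √61*(6 - 6) = √61*0 = 0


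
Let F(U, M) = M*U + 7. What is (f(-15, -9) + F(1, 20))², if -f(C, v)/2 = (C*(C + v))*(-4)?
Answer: 8450649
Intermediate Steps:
F(U, M) = 7 + M*U
f(C, v) = 8*C*(C + v) (f(C, v) = -2*C*(C + v)*(-4) = -(-8)*C*(C + v) = 8*C*(C + v))
(f(-15, -9) + F(1, 20))² = (8*(-15)*(-15 - 9) + (7 + 20*1))² = (8*(-15)*(-24) + (7 + 20))² = (2880 + 27)² = 2907² = 8450649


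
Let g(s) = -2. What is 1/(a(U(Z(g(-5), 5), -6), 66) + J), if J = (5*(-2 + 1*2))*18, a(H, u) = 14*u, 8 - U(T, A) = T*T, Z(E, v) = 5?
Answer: 1/924 ≈ 0.0010823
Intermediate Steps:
U(T, A) = 8 - T² (U(T, A) = 8 - T*T = 8 - T²)
J = 0 (J = (5*(-2 + 2))*18 = (5*0)*18 = 0*18 = 0)
1/(a(U(Z(g(-5), 5), -6), 66) + J) = 1/(14*66 + 0) = 1/(924 + 0) = 1/924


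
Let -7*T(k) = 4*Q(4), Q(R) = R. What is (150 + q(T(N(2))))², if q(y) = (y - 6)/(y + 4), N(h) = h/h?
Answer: 758641/36 ≈ 21073.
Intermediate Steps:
N(h) = 1
T(k) = -16/7 (T(k) = -4*4/7 = -⅐*16 = -16/7)
q(y) = (-6 + y)/(4 + y)
(150 + q(T(N(2))))² = (150 + (-6 - 16/7)/(4 - 16/7))² = (150 - 58/7/(12/7))² = (150 + (7/12)*(-58/7))² = (150 - 29/6)² = (871/6)² = 758641/36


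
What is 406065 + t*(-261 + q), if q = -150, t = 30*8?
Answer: 307425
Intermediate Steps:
t = 240
406065 + t*(-261 + q) = 406065 + 240*(-261 - 150) = 406065 + 240*(-411) = 406065 - 98640 = 307425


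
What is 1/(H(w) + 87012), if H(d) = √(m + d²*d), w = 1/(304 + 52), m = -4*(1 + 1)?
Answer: 436200978688/37954719597705159 - 712*I*√3569336367/113864158793115477 ≈ 1.1493e-5 - 3.7358e-10*I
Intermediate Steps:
m = -8 (m = -4*2 = -8)
w = 1/356 ≈ 0.0028090
H(d) = √(-8 + d³) (H(d) = √(-8 + d²*d) = √(-8 + d³))
1/(H(w) + 87012) = 1/(√(-8 + (1/356)³) + 87012) = 1/(√(-8 + 1/45118016) + 87012) = 1/(√(-360944127/45118016) + 87012) = 1/(3*I*√3569336367/63368 + 87012) = 1/(87012 + 3*I*√3569336367/63368)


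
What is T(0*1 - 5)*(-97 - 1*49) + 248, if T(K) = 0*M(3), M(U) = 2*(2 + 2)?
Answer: 248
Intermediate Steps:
M(U) = 8 (M(U) = 2*4 = 8)
T(K) = 0 (T(K) = 0*8 = 0)
T(0*1 - 5)*(-97 - 1*49) + 248 = 0*(-97 - 1*49) + 248 = 0*(-97 - 49) + 248 = 0*(-146) + 248 = 0 + 248 = 248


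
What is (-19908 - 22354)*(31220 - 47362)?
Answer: 682193204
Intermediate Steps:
(-19908 - 22354)*(31220 - 47362) = -42262*(-16142) = 682193204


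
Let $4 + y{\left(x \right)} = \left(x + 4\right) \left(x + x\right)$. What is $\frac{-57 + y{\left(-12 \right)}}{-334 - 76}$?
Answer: $- \frac{131}{410} \approx -0.31951$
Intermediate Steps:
$y{\left(x \right)} = -4 + 2 x \left(4 + x\right)$ ($y{\left(x \right)} = -4 + \left(x + 4\right) \left(x + x\right) = -4 + \left(4 + x\right) 2 x = -4 + 2 x \left(4 + x\right)$)
$\frac{-57 + y{\left(-12 \right)}}{-334 - 76} = \frac{-57 + \left(-4 + 2 \left(-12\right)^{2} + 8 \left(-12\right)\right)}{-334 - 76} = \frac{-57 - -188}{-410} = \left(-57 - -188\right) \left(- \frac{1}{410}\right) = \left(-57 + 188\right) \left(- \frac{1}{410}\right) = 131 \left(- \frac{1}{410}\right) = - \frac{131}{410}$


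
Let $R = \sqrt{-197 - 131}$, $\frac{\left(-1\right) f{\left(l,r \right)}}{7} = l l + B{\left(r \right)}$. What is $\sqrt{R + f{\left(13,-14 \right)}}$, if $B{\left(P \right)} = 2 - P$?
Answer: $\sqrt{-1295 + 2 i \sqrt{82}} \approx 0.2516 + 35.987 i$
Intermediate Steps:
$f{\left(l,r \right)} = -14 - 7 l^{2} + 7 r$ ($f{\left(l,r \right)} = - 7 \left(l l - \left(-2 + r\right)\right) = - 7 \left(l^{2} - \left(-2 + r\right)\right) = - 7 \left(2 + l^{2} - r\right) = -14 - 7 l^{2} + 7 r$)
$R = 2 i \sqrt{82}$ ($R = \sqrt{-328} = 2 i \sqrt{82} \approx 18.111 i$)
$\sqrt{R + f{\left(13,-14 \right)}} = \sqrt{2 i \sqrt{82} - \left(112 + 1183\right)} = \sqrt{2 i \sqrt{82} - 1295} = \sqrt{-1295 + 2 i \sqrt{82}}$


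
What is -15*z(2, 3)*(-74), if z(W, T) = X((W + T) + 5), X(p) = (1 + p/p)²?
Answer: 4440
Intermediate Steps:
X(p) = 4 (X(p) = (1 + 1)² = 2² = 4)
z(W, T) = 4
-15*z(2, 3)*(-74) = -15*4*(-74) = -60*(-74) = 4440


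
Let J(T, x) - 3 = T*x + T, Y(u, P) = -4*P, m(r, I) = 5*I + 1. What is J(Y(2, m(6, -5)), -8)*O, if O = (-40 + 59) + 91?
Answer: -73590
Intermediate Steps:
m(r, I) = 1 + 5*I
O = 110 (O = 19 + 91 = 110)
J(T, x) = 3 + T + T*x (J(T, x) = 3 + (T*x + T) = 3 + (T + T*x) = 3 + T + T*x)
J(Y(2, m(6, -5)), -8)*O = (3 - 4*(1 + 5*(-5)) - 4*(1 + 5*(-5))*(-8))*110 = (3 - 4*(1 - 25) - 4*(1 - 25)*(-8))*110 = (3 - 4*(-24) - 4*(-24)*(-8))*110 = (3 + 96 + 96*(-8))*110 = (3 + 96 - 768)*110 = -669*110 = -73590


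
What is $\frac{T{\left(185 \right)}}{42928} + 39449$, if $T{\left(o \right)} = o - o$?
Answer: $39449$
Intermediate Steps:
$T{\left(o \right)} = 0$
$\frac{T{\left(185 \right)}}{42928} + 39449 = \frac{0}{42928} + 39449 = 0 \cdot \frac{1}{42928} + 39449 = 0 + 39449 = 39449$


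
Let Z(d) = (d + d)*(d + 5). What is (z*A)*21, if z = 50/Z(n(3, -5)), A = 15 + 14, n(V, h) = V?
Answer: 5075/8 ≈ 634.38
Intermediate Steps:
A = 29
Z(d) = 2*d*(5 + d) (Z(d) = (2*d)*(5 + d) = 2*d*(5 + d))
z = 25/24 (z = 50/((2*3*(5 + 3))) = 50/((2*3*8)) = 50/48 = 50*(1/48) = 25/24 ≈ 1.0417)
(z*A)*21 = ((25/24)*29)*21 = (725/24)*21 = 5075/8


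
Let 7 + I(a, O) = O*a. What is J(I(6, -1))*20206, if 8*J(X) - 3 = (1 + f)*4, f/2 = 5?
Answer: 474841/4 ≈ 1.1871e+5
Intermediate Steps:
f = 10 (f = 2*5 = 10)
I(a, O) = -7 + O*a
J(X) = 47/8 (J(X) = 3/8 + ((1 + 10)*4)/8 = 3/8 + (11*4)/8 = 3/8 + (⅛)*44 = 3/8 + 11/2 = 47/8)
J(I(6, -1))*20206 = (47/8)*20206 = 474841/4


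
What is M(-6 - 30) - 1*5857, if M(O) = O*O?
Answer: -4561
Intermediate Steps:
M(O) = O**2
M(-6 - 30) - 1*5857 = (-6 - 30)**2 - 1*5857 = (-36)**2 - 5857 = 1296 - 5857 = -4561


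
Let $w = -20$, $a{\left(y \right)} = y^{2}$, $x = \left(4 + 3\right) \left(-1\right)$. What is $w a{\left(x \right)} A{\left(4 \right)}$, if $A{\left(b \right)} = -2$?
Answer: $1960$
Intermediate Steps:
$x = -7$ ($x = 7 \left(-1\right) = -7$)
$w a{\left(x \right)} A{\left(4 \right)} = - 20 \left(-7\right)^{2} \left(-2\right) = \left(-20\right) 49 \left(-2\right) = \left(-980\right) \left(-2\right) = 1960$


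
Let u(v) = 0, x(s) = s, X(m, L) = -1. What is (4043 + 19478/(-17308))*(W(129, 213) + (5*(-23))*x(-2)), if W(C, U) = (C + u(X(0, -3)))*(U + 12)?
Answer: 1023292594665/8654 ≈ 1.1824e+8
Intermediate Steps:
W(C, U) = C*(12 + U) (W(C, U) = (C + 0)*(U + 12) = C*(12 + U))
(4043 + 19478/(-17308))*(W(129, 213) + (5*(-23))*x(-2)) = (4043 + 19478/(-17308))*(129*(12 + 213) + (5*(-23))*(-2)) = (4043 + 19478*(-1/17308))*(129*225 - 115*(-2)) = (4043 - 9739/8654)*(29025 + 230) = (34978383/8654)*29255 = 1023292594665/8654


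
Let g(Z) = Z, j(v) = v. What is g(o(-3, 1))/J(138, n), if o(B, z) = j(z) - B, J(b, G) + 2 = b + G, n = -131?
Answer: ⅘ ≈ 0.80000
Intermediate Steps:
J(b, G) = -2 + G + b (J(b, G) = -2 + (b + G) = -2 + (G + b) = -2 + G + b)
o(B, z) = z - B
g(o(-3, 1))/J(138, n) = (1 - 1*(-3))/(-2 - 131 + 138) = (1 + 3)/5 = 4*(⅕) = ⅘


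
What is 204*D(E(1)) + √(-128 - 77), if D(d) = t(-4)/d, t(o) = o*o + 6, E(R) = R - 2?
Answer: -4488 + I*√205 ≈ -4488.0 + 14.318*I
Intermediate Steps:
E(R) = -2 + R
t(o) = 6 + o² (t(o) = o² + 6 = 6 + o²)
D(d) = 22/d (D(d) = (6 + (-4)²)/d = (6 + 16)/d = 22/d)
204*D(E(1)) + √(-128 - 77) = 204*(22/(-2 + 1)) + √(-128 - 77) = 204*(22/(-1)) + √(-205) = 204*(22*(-1)) + I*√205 = 204*(-22) + I*√205 = -4488 + I*√205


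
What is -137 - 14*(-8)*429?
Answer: 47911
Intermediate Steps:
-137 - 14*(-8)*429 = -137 + 112*429 = -137 + 48048 = 47911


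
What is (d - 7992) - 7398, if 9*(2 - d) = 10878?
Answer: -49790/3 ≈ -16597.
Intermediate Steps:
d = -3620/3 (d = 2 - ⅑*10878 = 2 - 3626/3 = -3620/3 ≈ -1206.7)
(d - 7992) - 7398 = (-3620/3 - 7992) - 7398 = -27596/3 - 7398 = -49790/3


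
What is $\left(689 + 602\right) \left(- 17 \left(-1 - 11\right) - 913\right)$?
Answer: $-915319$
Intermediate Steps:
$\left(689 + 602\right) \left(- 17 \left(-1 - 11\right) - 913\right) = 1291 \left(\left(-17\right) \left(-12\right) - 913\right) = 1291 \left(204 - 913\right) = 1291 \left(-709\right) = -915319$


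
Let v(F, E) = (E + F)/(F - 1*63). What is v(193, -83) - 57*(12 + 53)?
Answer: -48154/13 ≈ -3704.2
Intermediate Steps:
v(F, E) = (E + F)/(-63 + F) (v(F, E) = (E + F)/(F - 63) = (E + F)/(-63 + F))
v(193, -83) - 57*(12 + 53) = (-83 + 193)/(-63 + 193) - 57*(12 + 53) = 110/130 - 57*65 = (1/130)*110 - 3705 = 11/13 - 3705 = -48154/13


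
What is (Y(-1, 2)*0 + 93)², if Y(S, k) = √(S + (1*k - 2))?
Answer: 8649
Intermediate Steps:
Y(S, k) = √(-2 + S + k) (Y(S, k) = √(S + (k - 2)) = √(S + (-2 + k)) = √(-2 + S + k))
(Y(-1, 2)*0 + 93)² = (√(-2 - 1 + 2)*0 + 93)² = (√(-1)*0 + 93)² = (I*0 + 93)² = (0 + 93)² = 93² = 8649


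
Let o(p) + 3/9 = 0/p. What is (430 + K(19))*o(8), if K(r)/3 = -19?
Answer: -373/3 ≈ -124.33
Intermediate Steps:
K(r) = -57 (K(r) = 3*(-19) = -57)
o(p) = -⅓ (o(p) = -⅓ + 0/p = -⅓ + 0 = -⅓)
(430 + K(19))*o(8) = (430 - 57)*(-⅓) = 373*(-⅓) = -373/3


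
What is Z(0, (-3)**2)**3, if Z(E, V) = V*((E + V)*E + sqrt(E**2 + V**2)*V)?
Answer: 387420489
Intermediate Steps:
Z(E, V) = V*(E*(E + V) + V*sqrt(E**2 + V**2))
Z(0, (-3)**2)**3 = ((-3)**2*(0**2 + 0*(-3)**2 + (-3)**2*sqrt(0**2 + ((-3)**2)**2)))**3 = (9*(0 + 0*9 + 9*sqrt(0 + 9**2)))**3 = (9*(0 + 0 + 9*sqrt(0 + 81)))**3 = (9*(0 + 0 + 9*sqrt(81)))**3 = (9*(0 + 0 + 9*9))**3 = (9*(0 + 0 + 81))**3 = (9*81)**3 = 729**3 = 387420489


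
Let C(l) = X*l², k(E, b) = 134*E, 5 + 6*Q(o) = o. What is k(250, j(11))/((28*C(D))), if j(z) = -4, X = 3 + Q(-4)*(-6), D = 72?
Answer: 8375/435456 ≈ 0.019233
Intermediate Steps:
Q(o) = -⅚ + o/6
X = 12 (X = 3 + (-⅚ + (⅙)*(-4))*(-6) = 3 + (-⅚ - ⅔)*(-6) = 3 - 3/2*(-6) = 3 + 9 = 12)
C(l) = 12*l²
k(250, j(11))/((28*C(D))) = (134*250)/((28*(12*72²))) = 33500/((28*(12*5184))) = 33500/((28*62208)) = 33500/1741824 = 33500*(1/1741824) = 8375/435456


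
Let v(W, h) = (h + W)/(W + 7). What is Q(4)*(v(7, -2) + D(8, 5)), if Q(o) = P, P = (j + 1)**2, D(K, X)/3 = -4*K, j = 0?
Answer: -1339/14 ≈ -95.643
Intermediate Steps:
v(W, h) = (W + h)/(7 + W)
D(K, X) = -12*K (D(K, X) = 3*(-4*K) = -12*K)
P = 1 (P = (0 + 1)**2 = 1**2 = 1)
Q(o) = 1
Q(4)*(v(7, -2) + D(8, 5)) = 1*((7 - 2)/(7 + 7) - 12*8) = 1*(5/14 - 96) = 1*(-1339/14) = -1339/14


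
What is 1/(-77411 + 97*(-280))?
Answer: -1/104571 ≈ -9.5629e-6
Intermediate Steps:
1/(-77411 + 97*(-280)) = 1/(-77411 - 27160) = 1/(-104571) = -1/104571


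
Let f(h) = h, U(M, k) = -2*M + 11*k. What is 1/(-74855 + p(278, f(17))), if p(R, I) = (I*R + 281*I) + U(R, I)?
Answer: -1/65721 ≈ -1.5216e-5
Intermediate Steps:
p(R, I) = -2*R + 292*I + I*R (p(R, I) = (I*R + 281*I) + (-2*R + 11*I) = (281*I + I*R) + (-2*R + 11*I) = -2*R + 292*I + I*R)
1/(-74855 + p(278, f(17))) = 1/(-74855 + (-2*278 + 292*17 + 17*278)) = 1/(-74855 + (-556 + 4964 + 4726)) = 1/(-74855 + 9134) = 1/(-65721) = -1/65721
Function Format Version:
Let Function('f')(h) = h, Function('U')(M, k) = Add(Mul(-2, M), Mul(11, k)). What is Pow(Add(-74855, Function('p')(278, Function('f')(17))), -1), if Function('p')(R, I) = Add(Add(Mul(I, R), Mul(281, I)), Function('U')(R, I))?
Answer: Rational(-1, 65721) ≈ -1.5216e-5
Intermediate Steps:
Function('p')(R, I) = Add(Mul(-2, R), Mul(292, I), Mul(I, R)) (Function('p')(R, I) = Add(Add(Mul(I, R), Mul(281, I)), Add(Mul(-2, R), Mul(11, I))) = Add(Add(Mul(281, I), Mul(I, R)), Add(Mul(-2, R), Mul(11, I))) = Add(Mul(-2, R), Mul(292, I), Mul(I, R)))
Pow(Add(-74855, Function('p')(278, Function('f')(17))), -1) = Pow(Add(-74855, Add(Mul(-2, 278), Mul(292, 17), Mul(17, 278))), -1) = Pow(Add(-74855, Add(-556, 4964, 4726)), -1) = Pow(Add(-74855, 9134), -1) = Pow(-65721, -1) = Rational(-1, 65721)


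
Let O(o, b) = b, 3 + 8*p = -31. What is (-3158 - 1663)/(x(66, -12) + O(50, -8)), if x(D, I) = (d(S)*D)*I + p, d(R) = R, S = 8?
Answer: 19284/25393 ≈ 0.75942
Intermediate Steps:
p = -17/4 (p = -3/8 + (1/8)*(-31) = -3/8 - 31/8 = -17/4 ≈ -4.2500)
x(D, I) = -17/4 + 8*D*I (x(D, I) = (8*D)*I - 17/4 = 8*D*I - 17/4 = -17/4 + 8*D*I)
(-3158 - 1663)/(x(66, -12) + O(50, -8)) = (-3158 - 1663)/((-17/4 + 8*66*(-12)) - 8) = -4821/((-17/4 - 6336) - 8) = -4821/(-25361/4 - 8) = -4821/(-25393/4) = -4821*(-4/25393) = 19284/25393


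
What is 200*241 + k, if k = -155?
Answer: 48045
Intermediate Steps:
200*241 + k = 200*241 - 155 = 48200 - 155 = 48045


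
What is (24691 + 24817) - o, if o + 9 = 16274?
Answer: 33243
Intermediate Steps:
o = 16265 (o = -9 + 16274 = 16265)
(24691 + 24817) - o = (24691 + 24817) - 1*16265 = 49508 - 16265 = 33243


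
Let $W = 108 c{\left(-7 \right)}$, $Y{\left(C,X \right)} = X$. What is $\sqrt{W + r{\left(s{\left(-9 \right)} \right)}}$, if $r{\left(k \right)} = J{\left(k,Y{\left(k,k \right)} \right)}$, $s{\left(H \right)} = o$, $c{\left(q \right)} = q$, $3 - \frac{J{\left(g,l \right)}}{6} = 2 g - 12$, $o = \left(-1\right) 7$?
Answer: $i \sqrt{582} \approx 24.125 i$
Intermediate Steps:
$o = -7$
$J{\left(g,l \right)} = 90 - 12 g$ ($J{\left(g,l \right)} = 18 - 6 \left(2 g - 12\right) = 18 - 6 \left(-12 + 2 g\right) = 18 - \left(-72 + 12 g\right) = 90 - 12 g$)
$s{\left(H \right)} = -7$
$r{\left(k \right)} = 90 - 12 k$
$W = -756$ ($W = 108 \left(-7\right) = -756$)
$\sqrt{W + r{\left(s{\left(-9 \right)} \right)}} = \sqrt{-756 + \left(90 - -84\right)} = \sqrt{-756 + \left(90 + 84\right)} = \sqrt{-756 + 174} = \sqrt{-582} = i \sqrt{582}$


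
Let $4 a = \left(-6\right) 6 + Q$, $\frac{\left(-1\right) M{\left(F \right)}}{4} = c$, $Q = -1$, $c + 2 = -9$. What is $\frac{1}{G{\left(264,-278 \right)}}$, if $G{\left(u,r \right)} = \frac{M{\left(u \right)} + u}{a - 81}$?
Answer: $- \frac{361}{1232} \approx -0.29302$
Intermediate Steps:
$c = -11$ ($c = -2 - 9 = -11$)
$M{\left(F \right)} = 44$ ($M{\left(F \right)} = \left(-4\right) \left(-11\right) = 44$)
$a = - \frac{37}{4}$ ($a = \frac{\left(-6\right) 6 - 1}{4} = \frac{-36 - 1}{4} = \frac{1}{4} \left(-37\right) = - \frac{37}{4} \approx -9.25$)
$G{\left(u,r \right)} = - \frac{176}{361} - \frac{4 u}{361}$ ($G{\left(u,r \right)} = \frac{44 + u}{- \frac{37}{4} - 81} = \frac{44 + u}{- \frac{361}{4}} = \left(44 + u\right) \left(- \frac{4}{361}\right) = - \frac{176}{361} - \frac{4 u}{361}$)
$\frac{1}{G{\left(264,-278 \right)}} = \frac{1}{- \frac{176}{361} - \frac{1056}{361}} = \frac{1}{- \frac{1232}{361}} = - \frac{361}{1232}$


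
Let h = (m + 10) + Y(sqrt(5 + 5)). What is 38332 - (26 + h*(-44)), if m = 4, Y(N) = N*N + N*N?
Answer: 39802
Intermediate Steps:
Y(N) = 2*N**2 (Y(N) = N**2 + N**2 = 2*N**2)
h = 34 (h = (4 + 10) + 2*(sqrt(5 + 5))**2 = 14 + 2*(sqrt(10))**2 = 14 + 2*10 = 14 + 20 = 34)
38332 - (26 + h*(-44)) = 38332 - (26 + 34*(-44)) = 38332 - (26 - 1496) = 38332 - 1*(-1470) = 38332 + 1470 = 39802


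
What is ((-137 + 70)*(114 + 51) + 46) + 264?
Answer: -10745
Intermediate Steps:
((-137 + 70)*(114 + 51) + 46) + 264 = (-67*165 + 46) + 264 = (-11055 + 46) + 264 = -11009 + 264 = -10745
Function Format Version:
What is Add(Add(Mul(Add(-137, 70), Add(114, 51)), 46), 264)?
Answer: -10745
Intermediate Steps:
Add(Add(Mul(Add(-137, 70), Add(114, 51)), 46), 264) = Add(Add(Mul(-67, 165), 46), 264) = Add(Add(-11055, 46), 264) = Add(-11009, 264) = -10745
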